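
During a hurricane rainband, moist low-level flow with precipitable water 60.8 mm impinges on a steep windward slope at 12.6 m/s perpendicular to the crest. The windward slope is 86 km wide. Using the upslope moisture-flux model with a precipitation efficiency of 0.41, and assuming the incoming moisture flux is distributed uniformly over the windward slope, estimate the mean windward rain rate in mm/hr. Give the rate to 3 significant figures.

Incoming column moisture flux per unit ridge length: F = V × PW = 12.6 × 60.8 = 766.08 mm·m/s.
Spread over the 86 km slope with efficiency ε = 0.41: R = ε·F/W = 0.41 × 766.08 / 86000 m = 3.652e-03 mm/s.
R = 3.652e-03 × 3600 = 13.1 mm/hr.

R ≈ 13.1 mm/hr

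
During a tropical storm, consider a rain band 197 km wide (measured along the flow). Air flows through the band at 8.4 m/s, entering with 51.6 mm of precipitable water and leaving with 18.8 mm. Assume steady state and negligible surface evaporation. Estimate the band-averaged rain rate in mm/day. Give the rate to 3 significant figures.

Column moisture flux per unit crosswind length is F = V × PW.
Inflow: F_in = 8.4 × 51.6 = 433.44 mm·m/s
Outflow: F_out = 8.4 × 18.8 = 157.92 mm·m/s
Steady-state rate R = (F_in − F_out)/L = (433.44 − 157.92) / 197000 m = 1.399e-03 mm/s.
R = 1.399e-03 × 3600 × 24 = 121 mm/day.

R ≈ 121 mm/day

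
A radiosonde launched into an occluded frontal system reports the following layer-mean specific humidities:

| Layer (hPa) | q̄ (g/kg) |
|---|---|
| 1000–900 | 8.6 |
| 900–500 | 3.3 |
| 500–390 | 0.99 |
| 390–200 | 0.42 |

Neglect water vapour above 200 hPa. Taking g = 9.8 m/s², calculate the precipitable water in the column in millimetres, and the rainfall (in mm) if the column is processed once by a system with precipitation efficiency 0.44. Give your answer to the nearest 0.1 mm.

PW ≈ 24.2 mm; rainfall ≈ 10.6 mm

Precipitable water is the column-integrated vapour mass per unit area: PW = (1/g) Σ q̄ Δp, with q in kg/kg and Δp in Pa (1 kg/m² of water = 1 mm).
Layer 1000–900 hPa: Δp = 100 hPa = 10000 Pa, q̄ = 0.0086 kg/kg → 0.0086 × 10000 / 9.8 = 8.78 mm
Layer 900–500 hPa: Δp = 400 hPa = 40000 Pa, q̄ = 0.0033 kg/kg → 0.0033 × 40000 / 9.8 = 13.47 mm
Layer 500–390 hPa: Δp = 110 hPa = 11000 Pa, q̄ = 0.00099 kg/kg → 0.00099 × 11000 / 9.8 = 1.11 mm
Layer 390–200 hPa: Δp = 190 hPa = 19000 Pa, q̄ = 0.00042 kg/kg → 0.00042 × 19000 / 9.8 = 0.81 mm
PW = 8.78 + 13.47 + 1.11 + 0.81 = 24.17 ≈ 24.2 mm.
Rainfall = ε × PW = 0.44 × 24.2 = 10.6 mm.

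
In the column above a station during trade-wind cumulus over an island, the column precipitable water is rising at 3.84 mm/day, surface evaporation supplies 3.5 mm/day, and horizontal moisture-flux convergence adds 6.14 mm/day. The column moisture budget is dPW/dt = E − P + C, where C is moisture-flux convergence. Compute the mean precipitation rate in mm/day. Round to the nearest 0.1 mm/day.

P ≈ 5.8 mm/day

dPW/dt = +3.84 mm/day.
P = E + C − dPW/dt = 3.5 + (6.14) − (+3.84) = 5.8 mm/day.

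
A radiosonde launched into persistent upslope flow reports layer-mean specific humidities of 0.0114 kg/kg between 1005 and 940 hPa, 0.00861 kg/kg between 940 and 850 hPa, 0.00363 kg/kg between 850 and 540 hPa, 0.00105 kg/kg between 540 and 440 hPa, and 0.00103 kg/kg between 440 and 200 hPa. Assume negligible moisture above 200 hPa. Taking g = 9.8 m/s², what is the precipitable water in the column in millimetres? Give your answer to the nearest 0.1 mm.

Precipitable water is the column-integrated vapour mass per unit area: PW = (1/g) Σ q̄ Δp, with q in kg/kg and Δp in Pa (1 kg/m² of water = 1 mm).
Layer 1005–940 hPa: Δp = 65 hPa = 6500 Pa, q̄ = 0.0114 kg/kg → 0.0114 × 6500 / 9.8 = 7.56 mm
Layer 940–850 hPa: Δp = 90 hPa = 9000 Pa, q̄ = 0.00861 kg/kg → 0.00861 × 9000 / 9.8 = 7.91 mm
Layer 850–540 hPa: Δp = 310 hPa = 31000 Pa, q̄ = 0.00363 kg/kg → 0.00363 × 31000 / 9.8 = 11.48 mm
Layer 540–440 hPa: Δp = 100 hPa = 10000 Pa, q̄ = 0.00105 kg/kg → 0.00105 × 10000 / 9.8 = 1.07 mm
Layer 440–200 hPa: Δp = 240 hPa = 24000 Pa, q̄ = 0.00103 kg/kg → 0.00103 × 24000 / 9.8 = 2.52 mm
PW = 7.56 + 7.91 + 11.48 + 1.07 + 2.52 = 30.54 ≈ 30.5 mm.

PW ≈ 30.5 mm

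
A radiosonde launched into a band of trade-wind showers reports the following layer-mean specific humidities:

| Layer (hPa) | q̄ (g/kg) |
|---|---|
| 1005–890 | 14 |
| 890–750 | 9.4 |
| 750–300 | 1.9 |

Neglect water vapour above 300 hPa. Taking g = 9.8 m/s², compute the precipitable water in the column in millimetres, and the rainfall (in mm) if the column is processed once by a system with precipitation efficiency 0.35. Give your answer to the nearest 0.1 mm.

PW ≈ 38.6 mm; rainfall ≈ 13.5 mm

Precipitable water is the column-integrated vapour mass per unit area: PW = (1/g) Σ q̄ Δp, with q in kg/kg and Δp in Pa (1 kg/m² of water = 1 mm).
Layer 1005–890 hPa: Δp = 115 hPa = 11500 Pa, q̄ = 0.014 kg/kg → 0.014 × 11500 / 9.8 = 16.43 mm
Layer 890–750 hPa: Δp = 140 hPa = 14000 Pa, q̄ = 0.0094 kg/kg → 0.0094 × 14000 / 9.8 = 13.43 mm
Layer 750–300 hPa: Δp = 450 hPa = 45000 Pa, q̄ = 0.0019 kg/kg → 0.0019 × 45000 / 9.8 = 8.72 mm
PW = 16.43 + 13.43 + 8.72 = 38.58 ≈ 38.6 mm.
Rainfall = ε × PW = 0.35 × 38.6 = 13.5 mm.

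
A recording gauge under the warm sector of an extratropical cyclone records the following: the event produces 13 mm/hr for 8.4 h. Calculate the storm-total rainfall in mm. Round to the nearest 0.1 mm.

total ≈ 109.2 mm

Total = Σ Rᵢ Δtᵢ = 13 × 8.4
      = 109.2 = 109.2 mm.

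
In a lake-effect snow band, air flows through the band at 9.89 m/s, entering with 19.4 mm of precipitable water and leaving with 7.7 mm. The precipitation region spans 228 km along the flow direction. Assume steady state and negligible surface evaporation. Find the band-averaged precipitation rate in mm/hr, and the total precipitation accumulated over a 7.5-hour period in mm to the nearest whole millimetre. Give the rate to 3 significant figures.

Column moisture flux per unit crosswind length is F = V × PW.
Inflow: F_in = 9.89 × 19.4 = 191.866 mm·m/s
Outflow: F_out = 9.89 × 7.7 = 76.153 mm·m/s
Steady-state rate R = (F_in − F_out)/L = (191.866 − 76.153) / 228000 m = 5.075e-04 mm/s.
R = 5.075e-04 × 3600 = 1.83 mm/hr.
Over 7.5 h: total = 1.83 × 7.5 = 13.725 ≈ 14 mm.

R ≈ 1.83 mm/hr; total ≈ 14 mm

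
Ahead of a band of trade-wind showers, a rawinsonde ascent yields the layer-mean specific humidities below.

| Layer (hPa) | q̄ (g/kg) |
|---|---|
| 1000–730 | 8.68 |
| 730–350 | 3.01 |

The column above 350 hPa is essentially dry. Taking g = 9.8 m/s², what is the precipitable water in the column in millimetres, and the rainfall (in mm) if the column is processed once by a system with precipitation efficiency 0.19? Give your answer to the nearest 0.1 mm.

PW ≈ 35.6 mm; rainfall ≈ 6.8 mm

Precipitable water is the column-integrated vapour mass per unit area: PW = (1/g) Σ q̄ Δp, with q in kg/kg and Δp in Pa (1 kg/m² of water = 1 mm).
Layer 1000–730 hPa: Δp = 270 hPa = 27000 Pa, q̄ = 0.00868 kg/kg → 0.00868 × 27000 / 9.8 = 23.91 mm
Layer 730–350 hPa: Δp = 380 hPa = 38000 Pa, q̄ = 0.00301 kg/kg → 0.00301 × 38000 / 9.8 = 11.67 mm
PW = 23.91 + 11.67 = 35.58 ≈ 35.6 mm.
Rainfall = ε × PW = 0.19 × 35.6 = 6.8 mm.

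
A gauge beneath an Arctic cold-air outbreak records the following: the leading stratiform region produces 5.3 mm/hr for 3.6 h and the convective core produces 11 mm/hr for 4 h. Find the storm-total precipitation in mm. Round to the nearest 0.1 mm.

Total = Σ Rᵢ Δtᵢ = 5.3 × 3.6 + 11 × 4
      = 19.08 + 44 = 63.1 mm.

total ≈ 63.1 mm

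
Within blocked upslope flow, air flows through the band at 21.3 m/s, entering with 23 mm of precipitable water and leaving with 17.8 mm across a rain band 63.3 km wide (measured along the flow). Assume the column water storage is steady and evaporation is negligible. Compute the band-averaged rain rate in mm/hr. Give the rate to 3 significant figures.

Column moisture flux per unit crosswind length is F = V × PW.
Inflow: F_in = 21.3 × 23 = 489.9 mm·m/s
Outflow: F_out = 21.3 × 17.8 = 379.14 mm·m/s
Steady-state rate R = (F_in − F_out)/L = (489.9 − 379.14) / 63300 m = 1.750e-03 mm/s.
R = 1.750e-03 × 3600 = 6.30 mm/hr.

R ≈ 6.30 mm/hr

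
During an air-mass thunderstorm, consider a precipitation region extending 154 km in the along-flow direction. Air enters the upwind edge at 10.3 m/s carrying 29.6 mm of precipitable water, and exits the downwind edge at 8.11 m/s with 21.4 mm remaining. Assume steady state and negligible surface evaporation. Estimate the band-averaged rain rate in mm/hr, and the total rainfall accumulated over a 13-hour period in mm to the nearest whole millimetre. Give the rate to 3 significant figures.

R ≈ 3.07 mm/hr; total ≈ 40 mm

Column moisture flux per unit crosswind length is F = V × PW.
Inflow: F_in = 10.3 × 29.6 = 304.88 mm·m/s
Outflow: F_out = 8.11 × 21.4 = 173.554 mm·m/s
Steady-state rate R = (F_in − F_out)/L = (304.88 − 173.554) / 154000 m = 8.528e-04 mm/s.
R = 8.528e-04 × 3600 = 3.07 mm/hr.
Over 13 h: total = 3.07 × 13 = 39.91 ≈ 40 mm.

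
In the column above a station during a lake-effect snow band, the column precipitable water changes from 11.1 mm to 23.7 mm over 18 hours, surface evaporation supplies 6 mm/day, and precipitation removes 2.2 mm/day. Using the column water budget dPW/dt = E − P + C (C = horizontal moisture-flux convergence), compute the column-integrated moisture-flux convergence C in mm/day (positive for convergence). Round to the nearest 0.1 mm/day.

C ≈ 13.0 mm/day

dPW/dt = (23.7 − 11.1) mm / (18/24 day) = +16.800 mm/day.
C = dPW/dt − E + P = (+16.800) − 6 + 2.2 = 13.0 mm/day.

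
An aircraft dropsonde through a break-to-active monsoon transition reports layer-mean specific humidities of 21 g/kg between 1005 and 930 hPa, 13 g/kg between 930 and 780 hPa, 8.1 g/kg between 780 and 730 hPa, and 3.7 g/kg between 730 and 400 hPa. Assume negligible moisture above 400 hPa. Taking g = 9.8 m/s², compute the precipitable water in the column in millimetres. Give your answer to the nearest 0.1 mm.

PW ≈ 52.6 mm

Precipitable water is the column-integrated vapour mass per unit area: PW = (1/g) Σ q̄ Δp, with q in kg/kg and Δp in Pa (1 kg/m² of water = 1 mm).
Layer 1005–930 hPa: Δp = 75 hPa = 7500 Pa, q̄ = 0.021 kg/kg → 0.021 × 7500 / 9.8 = 16.07 mm
Layer 930–780 hPa: Δp = 150 hPa = 15000 Pa, q̄ = 0.013 kg/kg → 0.013 × 15000 / 9.8 = 19.90 mm
Layer 780–730 hPa: Δp = 50 hPa = 5000 Pa, q̄ = 0.0081 kg/kg → 0.0081 × 5000 / 9.8 = 4.13 mm
Layer 730–400 hPa: Δp = 330 hPa = 33000 Pa, q̄ = 0.0037 kg/kg → 0.0037 × 33000 / 9.8 = 12.46 mm
PW = 16.07 + 19.90 + 4.13 + 12.46 = 52.56 ≈ 52.6 mm.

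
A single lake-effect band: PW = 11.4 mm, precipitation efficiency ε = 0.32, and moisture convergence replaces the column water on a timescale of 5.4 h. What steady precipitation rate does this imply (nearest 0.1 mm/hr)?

R ≈ 0.7 mm/hr

Each overturning extracts ε × PW = 0.32 × 11.4 = 3.648 mm.
Rate = ε·PW / τ = 3.648 / 5.4 h = 0.7 mm/hr.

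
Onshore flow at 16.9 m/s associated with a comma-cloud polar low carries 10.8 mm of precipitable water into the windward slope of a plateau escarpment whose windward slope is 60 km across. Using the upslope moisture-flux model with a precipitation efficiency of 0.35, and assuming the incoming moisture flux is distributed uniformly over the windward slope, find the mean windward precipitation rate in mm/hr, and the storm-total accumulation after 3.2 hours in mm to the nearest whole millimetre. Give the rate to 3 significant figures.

Incoming column moisture flux per unit ridge length: F = V × PW = 16.9 × 10.8 = 182.52 mm·m/s.
Spread over the 60 km slope with efficiency ε = 0.35: R = ε·F/W = 0.35 × 182.52 / 60000 m = 1.065e-03 mm/s.
R = 1.065e-03 × 3600 = 3.83 mm/hr.
Over 3.2 h: total = 3.83 × 3.2 = 12.256 ≈ 12 mm.

R ≈ 3.83 mm/hr; total ≈ 12 mm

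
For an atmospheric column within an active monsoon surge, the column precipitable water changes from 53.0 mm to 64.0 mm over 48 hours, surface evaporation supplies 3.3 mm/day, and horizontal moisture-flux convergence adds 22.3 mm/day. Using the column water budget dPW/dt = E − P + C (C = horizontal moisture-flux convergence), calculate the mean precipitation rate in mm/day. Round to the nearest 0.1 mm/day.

P ≈ 20.1 mm/day

dPW/dt = (64.0 − 53.0) mm / (48/24 day) = +5.500 mm/day.
P = E + C − dPW/dt = 3.3 + (22.3) − (+5.500) = 20.1 mm/day.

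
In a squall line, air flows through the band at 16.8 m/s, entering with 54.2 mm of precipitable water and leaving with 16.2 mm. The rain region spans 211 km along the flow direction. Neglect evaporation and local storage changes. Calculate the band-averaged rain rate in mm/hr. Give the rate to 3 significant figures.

R ≈ 10.9 mm/hr

Column moisture flux per unit crosswind length is F = V × PW.
Inflow: F_in = 16.8 × 54.2 = 910.56 mm·m/s
Outflow: F_out = 16.8 × 16.2 = 272.16 mm·m/s
Steady-state rate R = (F_in − F_out)/L = (910.56 − 272.16) / 211000 m = 3.026e-03 mm/s.
R = 3.026e-03 × 3600 = 10.9 mm/hr.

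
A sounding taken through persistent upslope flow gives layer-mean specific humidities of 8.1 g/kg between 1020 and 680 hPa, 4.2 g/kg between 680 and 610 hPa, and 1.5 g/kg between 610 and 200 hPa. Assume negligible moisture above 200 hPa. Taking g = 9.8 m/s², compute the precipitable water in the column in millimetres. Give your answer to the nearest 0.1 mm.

Precipitable water is the column-integrated vapour mass per unit area: PW = (1/g) Σ q̄ Δp, with q in kg/kg and Δp in Pa (1 kg/m² of water = 1 mm).
Layer 1020–680 hPa: Δp = 340 hPa = 34000 Pa, q̄ = 0.0081 kg/kg → 0.0081 × 34000 / 9.8 = 28.10 mm
Layer 680–610 hPa: Δp = 70 hPa = 7000 Pa, q̄ = 0.0042 kg/kg → 0.0042 × 7000 / 9.8 = 3.00 mm
Layer 610–200 hPa: Δp = 410 hPa = 41000 Pa, q̄ = 0.0015 kg/kg → 0.0015 × 41000 / 9.8 = 6.28 mm
PW = 28.10 + 3.00 + 6.28 = 37.38 ≈ 37.4 mm.

PW ≈ 37.4 mm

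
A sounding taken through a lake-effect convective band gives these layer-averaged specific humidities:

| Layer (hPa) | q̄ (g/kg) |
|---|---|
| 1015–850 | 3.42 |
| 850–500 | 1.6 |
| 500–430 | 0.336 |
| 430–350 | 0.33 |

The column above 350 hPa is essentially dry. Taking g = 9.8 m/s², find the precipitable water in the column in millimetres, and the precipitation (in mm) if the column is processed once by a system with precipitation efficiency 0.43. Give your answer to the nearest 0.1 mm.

PW ≈ 12.0 mm; precipitation ≈ 5.2 mm

Precipitable water is the column-integrated vapour mass per unit area: PW = (1/g) Σ q̄ Δp, with q in kg/kg and Δp in Pa (1 kg/m² of water = 1 mm).
Layer 1015–850 hPa: Δp = 165 hPa = 16500 Pa, q̄ = 0.00342 kg/kg → 0.00342 × 16500 / 9.8 = 5.76 mm
Layer 850–500 hPa: Δp = 350 hPa = 35000 Pa, q̄ = 0.0016 kg/kg → 0.0016 × 35000 / 9.8 = 5.71 mm
Layer 500–430 hPa: Δp = 70 hPa = 7000 Pa, q̄ = 0.000336 kg/kg → 0.000336 × 7000 / 9.8 = 0.24 mm
Layer 430–350 hPa: Δp = 80 hPa = 8000 Pa, q̄ = 0.00033 kg/kg → 0.00033 × 8000 / 9.8 = 0.27 mm
PW = 5.76 + 5.71 + 0.24 + 0.27 = 11.98 ≈ 12.0 mm.
Precipitation = ε × PW = 0.43 × 12.0 = 5.2 mm.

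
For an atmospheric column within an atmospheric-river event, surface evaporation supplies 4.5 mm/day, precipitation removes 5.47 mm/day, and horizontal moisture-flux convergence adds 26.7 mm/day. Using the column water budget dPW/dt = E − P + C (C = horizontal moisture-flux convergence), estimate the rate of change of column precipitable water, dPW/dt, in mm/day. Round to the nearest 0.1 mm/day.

dPW/dt ≈ 25.7 mm/day

dPW/dt = E − P + C = 4.5 − 5.47 + (26.7) = 25.7 mm/day.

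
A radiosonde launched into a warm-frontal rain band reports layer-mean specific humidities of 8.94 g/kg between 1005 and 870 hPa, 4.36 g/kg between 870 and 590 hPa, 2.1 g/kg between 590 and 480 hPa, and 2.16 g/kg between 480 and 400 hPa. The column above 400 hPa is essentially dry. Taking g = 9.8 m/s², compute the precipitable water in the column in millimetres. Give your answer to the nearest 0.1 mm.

Precipitable water is the column-integrated vapour mass per unit area: PW = (1/g) Σ q̄ Δp, with q in kg/kg and Δp in Pa (1 kg/m² of water = 1 mm).
Layer 1005–870 hPa: Δp = 135 hPa = 13500 Pa, q̄ = 0.00894 kg/kg → 0.00894 × 13500 / 9.8 = 12.32 mm
Layer 870–590 hPa: Δp = 280 hPa = 28000 Pa, q̄ = 0.00436 kg/kg → 0.00436 × 28000 / 9.8 = 12.46 mm
Layer 590–480 hPa: Δp = 110 hPa = 11000 Pa, q̄ = 0.0021 kg/kg → 0.0021 × 11000 / 9.8 = 2.36 mm
Layer 480–400 hPa: Δp = 80 hPa = 8000 Pa, q̄ = 0.00216 kg/kg → 0.00216 × 8000 / 9.8 = 1.76 mm
PW = 12.32 + 12.46 + 2.36 + 1.76 = 28.90 ≈ 28.9 mm.

PW ≈ 28.9 mm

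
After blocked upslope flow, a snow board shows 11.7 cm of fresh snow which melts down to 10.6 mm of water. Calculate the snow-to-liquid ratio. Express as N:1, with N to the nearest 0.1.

Ratio = snow depth / SWE = 117 mm / 10.6 mm = 11.0, i.e. 11.0:1.

ratio ≈ 11.0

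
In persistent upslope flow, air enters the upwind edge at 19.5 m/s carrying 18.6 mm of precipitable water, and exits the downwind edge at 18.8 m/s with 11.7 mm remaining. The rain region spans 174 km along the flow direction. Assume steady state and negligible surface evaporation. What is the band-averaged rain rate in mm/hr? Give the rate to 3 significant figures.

R ≈ 2.95 mm/hr

Column moisture flux per unit crosswind length is F = V × PW.
Inflow: F_in = 19.5 × 18.6 = 362.7 mm·m/s
Outflow: F_out = 18.8 × 11.7 = 219.96 mm·m/s
Steady-state rate R = (F_in − F_out)/L = (362.7 − 219.96) / 174000 m = 8.203e-04 mm/s.
R = 8.203e-04 × 3600 = 2.95 mm/hr.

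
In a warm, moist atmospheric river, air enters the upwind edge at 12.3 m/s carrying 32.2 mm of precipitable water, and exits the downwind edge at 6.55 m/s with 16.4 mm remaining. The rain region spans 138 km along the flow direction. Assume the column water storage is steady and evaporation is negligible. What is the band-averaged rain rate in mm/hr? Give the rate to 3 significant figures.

R ≈ 7.53 mm/hr

Column moisture flux per unit crosswind length is F = V × PW.
Inflow: F_in = 12.3 × 32.2 = 396.06 mm·m/s
Outflow: F_out = 6.55 × 16.4 = 107.42 mm·m/s
Steady-state rate R = (F_in − F_out)/L = (396.06 − 107.42) / 138000 m = 2.092e-03 mm/s.
R = 2.092e-03 × 3600 = 7.53 mm/hr.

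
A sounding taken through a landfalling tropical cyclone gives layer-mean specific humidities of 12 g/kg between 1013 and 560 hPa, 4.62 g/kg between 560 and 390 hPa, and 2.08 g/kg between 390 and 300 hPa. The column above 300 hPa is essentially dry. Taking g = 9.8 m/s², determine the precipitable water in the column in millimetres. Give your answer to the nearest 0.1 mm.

PW ≈ 65.4 mm

Precipitable water is the column-integrated vapour mass per unit area: PW = (1/g) Σ q̄ Δp, with q in kg/kg and Δp in Pa (1 kg/m² of water = 1 mm).
Layer 1013–560 hPa: Δp = 453 hPa = 45300 Pa, q̄ = 0.012 kg/kg → 0.012 × 45300 / 9.8 = 55.47 mm
Layer 560–390 hPa: Δp = 170 hPa = 17000 Pa, q̄ = 0.00462 kg/kg → 0.00462 × 17000 / 9.8 = 8.01 mm
Layer 390–300 hPa: Δp = 90 hPa = 9000 Pa, q̄ = 0.00208 kg/kg → 0.00208 × 9000 / 9.8 = 1.91 mm
PW = 55.47 + 8.01 + 1.91 = 65.39 ≈ 65.4 mm.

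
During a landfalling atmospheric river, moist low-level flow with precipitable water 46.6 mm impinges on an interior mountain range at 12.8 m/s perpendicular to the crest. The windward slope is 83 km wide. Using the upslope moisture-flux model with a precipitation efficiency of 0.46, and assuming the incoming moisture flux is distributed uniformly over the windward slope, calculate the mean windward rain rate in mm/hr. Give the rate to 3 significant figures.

R ≈ 11.9 mm/hr

Incoming column moisture flux per unit ridge length: F = V × PW = 12.8 × 46.6 = 596.48 mm·m/s.
Spread over the 83 km slope with efficiency ε = 0.46: R = ε·F/W = 0.46 × 596.48 / 83000 m = 3.306e-03 mm/s.
R = 3.306e-03 × 3600 = 11.9 mm/hr.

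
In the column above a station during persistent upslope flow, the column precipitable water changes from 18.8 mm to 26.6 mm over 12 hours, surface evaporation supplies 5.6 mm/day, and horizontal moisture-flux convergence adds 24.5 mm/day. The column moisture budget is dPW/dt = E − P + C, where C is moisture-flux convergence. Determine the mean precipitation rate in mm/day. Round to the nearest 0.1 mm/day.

P ≈ 14.5 mm/day

dPW/dt = (26.6 − 18.8) mm / (12/24 day) = +15.600 mm/day.
P = E + C − dPW/dt = 5.6 + (24.5) − (+15.600) = 14.5 mm/day.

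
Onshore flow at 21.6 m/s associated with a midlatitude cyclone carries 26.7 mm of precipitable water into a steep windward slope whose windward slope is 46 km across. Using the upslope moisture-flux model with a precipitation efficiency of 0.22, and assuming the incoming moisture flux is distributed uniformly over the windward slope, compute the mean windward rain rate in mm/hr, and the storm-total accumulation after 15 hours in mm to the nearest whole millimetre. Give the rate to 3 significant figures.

R ≈ 9.93 mm/hr; total ≈ 149 mm

Incoming column moisture flux per unit ridge length: F = V × PW = 21.6 × 26.7 = 576.72 mm·m/s.
Spread over the 46 km slope with efficiency ε = 0.22: R = ε·F/W = 0.22 × 576.72 / 46000 m = 2.758e-03 mm/s.
R = 2.758e-03 × 3600 = 9.93 mm/hr.
Over 15 h: total = 9.93 × 15 = 148.95 ≈ 149 mm.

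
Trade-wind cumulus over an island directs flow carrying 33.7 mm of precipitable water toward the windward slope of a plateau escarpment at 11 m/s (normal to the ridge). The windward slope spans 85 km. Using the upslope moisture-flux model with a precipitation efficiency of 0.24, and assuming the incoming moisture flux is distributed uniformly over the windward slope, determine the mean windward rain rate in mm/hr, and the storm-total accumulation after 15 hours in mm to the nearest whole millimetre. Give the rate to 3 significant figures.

Incoming column moisture flux per unit ridge length: F = V × PW = 11 × 33.7 = 370.7 mm·m/s.
Spread over the 85 km slope with efficiency ε = 0.24: R = ε·F/W = 0.24 × 370.7 / 85000 m = 1.047e-03 mm/s.
R = 1.047e-03 × 3600 = 3.77 mm/hr.
Over 15 h: total = 3.77 × 15 = 56.55 ≈ 57 mm.

R ≈ 3.77 mm/hr; total ≈ 57 mm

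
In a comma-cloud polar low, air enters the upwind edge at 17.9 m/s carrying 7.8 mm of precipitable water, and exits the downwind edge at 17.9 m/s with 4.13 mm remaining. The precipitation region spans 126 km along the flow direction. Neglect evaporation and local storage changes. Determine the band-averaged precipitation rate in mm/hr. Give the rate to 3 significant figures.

R ≈ 1.88 mm/hr

Column moisture flux per unit crosswind length is F = V × PW.
Inflow: F_in = 17.9 × 7.8 = 139.62 mm·m/s
Outflow: F_out = 17.9 × 4.13 = 73.927 mm·m/s
Steady-state rate R = (F_in − F_out)/L = (139.62 − 73.927) / 126000 m = 5.214e-04 mm/s.
R = 5.214e-04 × 3600 = 1.88 mm/hr.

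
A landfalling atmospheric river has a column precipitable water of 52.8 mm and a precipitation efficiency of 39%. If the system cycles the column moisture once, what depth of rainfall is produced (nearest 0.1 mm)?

Rainfall = ε × PW = 0.39 × 52.8 = 20.6 mm.

rainfall ≈ 20.6 mm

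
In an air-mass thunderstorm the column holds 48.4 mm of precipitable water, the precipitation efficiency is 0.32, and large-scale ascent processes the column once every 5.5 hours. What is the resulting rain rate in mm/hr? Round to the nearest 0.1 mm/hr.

Each overturning extracts ε × PW = 0.32 × 48.4 = 15.488 mm.
Rate = ε·PW / τ = 15.488 / 5.5 h = 2.8 mm/hr.

R ≈ 2.8 mm/hr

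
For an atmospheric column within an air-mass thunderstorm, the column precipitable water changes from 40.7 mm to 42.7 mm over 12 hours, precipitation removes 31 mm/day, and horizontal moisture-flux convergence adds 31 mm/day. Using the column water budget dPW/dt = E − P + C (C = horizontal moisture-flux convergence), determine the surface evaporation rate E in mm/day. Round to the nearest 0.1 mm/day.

dPW/dt = (42.7 − 40.7) mm / (12/24 day) = +4.000 mm/day.
E = dPW/dt + P − C = (+4.000) + 31 − (31) = 4.0 mm/day.

E ≈ 4.0 mm/day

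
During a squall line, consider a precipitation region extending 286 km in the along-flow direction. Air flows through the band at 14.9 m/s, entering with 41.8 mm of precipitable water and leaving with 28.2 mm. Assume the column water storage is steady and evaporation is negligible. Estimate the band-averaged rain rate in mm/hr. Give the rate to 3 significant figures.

Column moisture flux per unit crosswind length is F = V × PW.
Inflow: F_in = 14.9 × 41.8 = 622.82 mm·m/s
Outflow: F_out = 14.9 × 28.2 = 420.18 mm·m/s
Steady-state rate R = (F_in − F_out)/L = (622.82 − 420.18) / 286000 m = 7.085e-04 mm/s.
R = 7.085e-04 × 3600 = 2.55 mm/hr.

R ≈ 2.55 mm/hr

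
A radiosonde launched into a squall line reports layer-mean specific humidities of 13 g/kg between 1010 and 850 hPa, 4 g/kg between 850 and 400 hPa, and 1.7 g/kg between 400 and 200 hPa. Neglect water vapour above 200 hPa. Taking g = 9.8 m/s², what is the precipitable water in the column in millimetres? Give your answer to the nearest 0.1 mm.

Precipitable water is the column-integrated vapour mass per unit area: PW = (1/g) Σ q̄ Δp, with q in kg/kg and Δp in Pa (1 kg/m² of water = 1 mm).
Layer 1010–850 hPa: Δp = 160 hPa = 16000 Pa, q̄ = 0.013 kg/kg → 0.013 × 16000 / 9.8 = 21.22 mm
Layer 850–400 hPa: Δp = 450 hPa = 45000 Pa, q̄ = 0.004 kg/kg → 0.004 × 45000 / 9.8 = 18.37 mm
Layer 400–200 hPa: Δp = 200 hPa = 20000 Pa, q̄ = 0.0017 kg/kg → 0.0017 × 20000 / 9.8 = 3.47 mm
PW = 21.22 + 18.37 + 3.47 = 43.06 ≈ 43.1 mm.

PW ≈ 43.1 mm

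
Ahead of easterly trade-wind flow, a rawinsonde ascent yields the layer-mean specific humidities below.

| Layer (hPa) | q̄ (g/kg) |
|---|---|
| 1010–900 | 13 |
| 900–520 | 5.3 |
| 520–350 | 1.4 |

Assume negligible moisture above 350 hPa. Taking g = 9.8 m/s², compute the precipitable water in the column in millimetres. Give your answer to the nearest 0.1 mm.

PW ≈ 37.6 mm

Precipitable water is the column-integrated vapour mass per unit area: PW = (1/g) Σ q̄ Δp, with q in kg/kg and Δp in Pa (1 kg/m² of water = 1 mm).
Layer 1010–900 hPa: Δp = 110 hPa = 11000 Pa, q̄ = 0.013 kg/kg → 0.013 × 11000 / 9.8 = 14.59 mm
Layer 900–520 hPa: Δp = 380 hPa = 38000 Pa, q̄ = 0.0053 kg/kg → 0.0053 × 38000 / 9.8 = 20.55 mm
Layer 520–350 hPa: Δp = 170 hPa = 17000 Pa, q̄ = 0.0014 kg/kg → 0.0014 × 17000 / 9.8 = 2.43 mm
PW = 14.59 + 20.55 + 2.43 = 37.57 ≈ 37.6 mm.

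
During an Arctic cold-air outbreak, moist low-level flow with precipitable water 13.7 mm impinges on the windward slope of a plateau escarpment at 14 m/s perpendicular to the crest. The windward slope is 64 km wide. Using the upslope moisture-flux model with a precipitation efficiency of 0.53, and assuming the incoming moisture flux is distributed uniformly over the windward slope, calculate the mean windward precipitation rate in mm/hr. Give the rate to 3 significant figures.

Incoming column moisture flux per unit ridge length: F = V × PW = 14 × 13.7 = 191.8 mm·m/s.
Spread over the 64 km slope with efficiency ε = 0.53: R = ε·F/W = 0.53 × 191.8 / 64000 m = 1.588e-03 mm/s.
R = 1.588e-03 × 3600 = 5.72 mm/hr.

R ≈ 5.72 mm/hr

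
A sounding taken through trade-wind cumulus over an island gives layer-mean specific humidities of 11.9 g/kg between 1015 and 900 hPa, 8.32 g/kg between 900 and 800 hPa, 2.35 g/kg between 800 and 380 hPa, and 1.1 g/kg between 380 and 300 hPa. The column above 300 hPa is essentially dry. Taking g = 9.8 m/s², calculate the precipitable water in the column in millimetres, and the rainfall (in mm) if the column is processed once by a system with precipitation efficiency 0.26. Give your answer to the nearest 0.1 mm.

PW ≈ 33.4 mm; rainfall ≈ 8.7 mm

Precipitable water is the column-integrated vapour mass per unit area: PW = (1/g) Σ q̄ Δp, with q in kg/kg and Δp in Pa (1 kg/m² of water = 1 mm).
Layer 1015–900 hPa: Δp = 115 hPa = 11500 Pa, q̄ = 0.0119 kg/kg → 0.0119 × 11500 / 9.8 = 13.96 mm
Layer 900–800 hPa: Δp = 100 hPa = 10000 Pa, q̄ = 0.00832 kg/kg → 0.00832 × 10000 / 9.8 = 8.49 mm
Layer 800–380 hPa: Δp = 420 hPa = 42000 Pa, q̄ = 0.00235 kg/kg → 0.00235 × 42000 / 9.8 = 10.07 mm
Layer 380–300 hPa: Δp = 80 hPa = 8000 Pa, q̄ = 0.0011 kg/kg → 0.0011 × 8000 / 9.8 = 0.90 mm
PW = 13.96 + 8.49 + 10.07 + 0.90 = 33.42 ≈ 33.4 mm.
Rainfall = ε × PW = 0.26 × 33.4 = 8.7 mm.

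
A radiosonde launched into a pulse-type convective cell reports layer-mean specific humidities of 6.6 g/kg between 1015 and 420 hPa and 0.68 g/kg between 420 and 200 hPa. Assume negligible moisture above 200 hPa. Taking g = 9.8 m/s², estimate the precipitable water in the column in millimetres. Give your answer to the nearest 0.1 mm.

Precipitable water is the column-integrated vapour mass per unit area: PW = (1/g) Σ q̄ Δp, with q in kg/kg and Δp in Pa (1 kg/m² of water = 1 mm).
Layer 1015–420 hPa: Δp = 595 hPa = 59500 Pa, q̄ = 0.0066 kg/kg → 0.0066 × 59500 / 9.8 = 40.07 mm
Layer 420–200 hPa: Δp = 220 hPa = 22000 Pa, q̄ = 0.00068 kg/kg → 0.00068 × 22000 / 9.8 = 1.53 mm
PW = 40.07 + 1.53 = 41.60 ≈ 41.6 mm.

PW ≈ 41.6 mm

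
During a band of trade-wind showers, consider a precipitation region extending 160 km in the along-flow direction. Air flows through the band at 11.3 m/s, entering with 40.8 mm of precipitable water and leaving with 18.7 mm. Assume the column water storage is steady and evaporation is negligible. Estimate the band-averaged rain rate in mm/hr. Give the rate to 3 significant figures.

Column moisture flux per unit crosswind length is F = V × PW.
Inflow: F_in = 11.3 × 40.8 = 461.04 mm·m/s
Outflow: F_out = 11.3 × 18.7 = 211.31 mm·m/s
Steady-state rate R = (F_in − F_out)/L = (461.04 − 211.31) / 160000 m = 1.561e-03 mm/s.
R = 1.561e-03 × 3600 = 5.62 mm/hr.

R ≈ 5.62 mm/hr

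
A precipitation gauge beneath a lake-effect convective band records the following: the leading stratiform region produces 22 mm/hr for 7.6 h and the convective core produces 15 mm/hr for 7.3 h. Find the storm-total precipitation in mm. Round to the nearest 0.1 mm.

Total = Σ Rᵢ Δtᵢ = 22 × 7.6 + 15 × 7.3
      = 167.2 + 109.5 = 276.7 mm.

total ≈ 276.7 mm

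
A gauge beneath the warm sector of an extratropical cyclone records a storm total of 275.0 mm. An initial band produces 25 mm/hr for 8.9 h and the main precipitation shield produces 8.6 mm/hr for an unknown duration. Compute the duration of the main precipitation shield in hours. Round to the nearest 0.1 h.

duration ≈ 6.1 h

Known phases: 25 × 8.9 = 222.5 mm.
Remaining depth = 275.0 − 222.5 = 52.5 mm.
Duration = 52.5 / 8.6 = 6.1 h.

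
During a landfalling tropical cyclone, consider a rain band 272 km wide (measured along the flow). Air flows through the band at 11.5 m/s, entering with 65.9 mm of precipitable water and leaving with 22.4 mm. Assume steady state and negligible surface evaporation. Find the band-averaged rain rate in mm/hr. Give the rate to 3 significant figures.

R ≈ 6.62 mm/hr

Column moisture flux per unit crosswind length is F = V × PW.
Inflow: F_in = 11.5 × 65.9 = 757.85 mm·m/s
Outflow: F_out = 11.5 × 22.4 = 257.6 mm·m/s
Steady-state rate R = (F_in − F_out)/L = (757.85 − 257.6) / 272000 m = 1.839e-03 mm/s.
R = 1.839e-03 × 3600 = 6.62 mm/hr.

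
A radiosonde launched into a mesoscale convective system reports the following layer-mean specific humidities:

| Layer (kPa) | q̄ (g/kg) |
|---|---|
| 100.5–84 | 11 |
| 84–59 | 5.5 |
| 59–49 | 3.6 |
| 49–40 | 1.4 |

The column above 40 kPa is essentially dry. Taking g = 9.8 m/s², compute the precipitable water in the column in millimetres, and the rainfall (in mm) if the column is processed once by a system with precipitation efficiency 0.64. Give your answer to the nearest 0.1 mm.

PW ≈ 37.5 mm; rainfall ≈ 24.0 mm

Precipitable water is the column-integrated vapour mass per unit area: PW = (1/g) Σ q̄ Δp, with q in kg/kg and Δp in Pa (1 kg/m² of water = 1 mm).
Layer 100.5–84 kPa: Δp = 165 hPa = 16500 Pa, q̄ = 0.011 kg/kg → 0.011 × 16500 / 9.8 = 18.52 mm
Layer 84–59 kPa: Δp = 250 hPa = 25000 Pa, q̄ = 0.0055 kg/kg → 0.0055 × 25000 / 9.8 = 14.03 mm
Layer 59–49 kPa: Δp = 100 hPa = 10000 Pa, q̄ = 0.0036 kg/kg → 0.0036 × 10000 / 9.8 = 3.67 mm
Layer 49–40 kPa: Δp = 90 hPa = 9000 Pa, q̄ = 0.0014 kg/kg → 0.0014 × 9000 / 9.8 = 1.29 mm
PW = 18.52 + 14.03 + 3.67 + 1.29 = 37.51 ≈ 37.5 mm.
Rainfall = ε × PW = 0.64 × 37.5 = 24.0 mm.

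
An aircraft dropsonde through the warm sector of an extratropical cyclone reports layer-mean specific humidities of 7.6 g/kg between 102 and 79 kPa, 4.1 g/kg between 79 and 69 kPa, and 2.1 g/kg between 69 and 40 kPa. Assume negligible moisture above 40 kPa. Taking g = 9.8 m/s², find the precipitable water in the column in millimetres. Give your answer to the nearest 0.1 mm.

Precipitable water is the column-integrated vapour mass per unit area: PW = (1/g) Σ q̄ Δp, with q in kg/kg and Δp in Pa (1 kg/m² of water = 1 mm).
Layer 102–79 kPa: Δp = 230 hPa = 23000 Pa, q̄ = 0.0076 kg/kg → 0.0076 × 23000 / 9.8 = 17.84 mm
Layer 79–69 kPa: Δp = 100 hPa = 10000 Pa, q̄ = 0.0041 kg/kg → 0.0041 × 10000 / 9.8 = 4.18 mm
Layer 69–40 kPa: Δp = 290 hPa = 29000 Pa, q̄ = 0.0021 kg/kg → 0.0021 × 29000 / 9.8 = 6.21 mm
PW = 17.84 + 4.18 + 6.21 = 28.23 ≈ 28.2 mm.

PW ≈ 28.2 mm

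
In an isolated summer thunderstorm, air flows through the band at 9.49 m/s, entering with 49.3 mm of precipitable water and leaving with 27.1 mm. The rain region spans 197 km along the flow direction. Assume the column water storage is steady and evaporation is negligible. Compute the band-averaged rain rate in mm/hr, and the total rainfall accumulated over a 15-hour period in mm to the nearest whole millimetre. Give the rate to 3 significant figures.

R ≈ 3.85 mm/hr; total ≈ 58 mm

Column moisture flux per unit crosswind length is F = V × PW.
Inflow: F_in = 9.49 × 49.3 = 467.857 mm·m/s
Outflow: F_out = 9.49 × 27.1 = 257.179 mm·m/s
Steady-state rate R = (F_in − F_out)/L = (467.857 − 257.179) / 197000 m = 1.069e-03 mm/s.
R = 1.069e-03 × 3600 = 3.85 mm/hr.
Over 15 h: total = 3.85 × 15 = 57.75 ≈ 58 mm.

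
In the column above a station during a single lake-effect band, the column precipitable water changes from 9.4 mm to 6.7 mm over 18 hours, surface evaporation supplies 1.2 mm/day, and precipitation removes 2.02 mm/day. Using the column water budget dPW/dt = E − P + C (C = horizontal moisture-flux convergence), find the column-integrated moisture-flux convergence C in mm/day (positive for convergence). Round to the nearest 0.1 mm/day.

dPW/dt = (6.7 − 9.4) mm / (18/24 day) = -3.600 mm/day.
C = dPW/dt − E + P = (-3.600) − 1.2 + 2.02 = -2.8 mm/day.

C ≈ -2.8 mm/day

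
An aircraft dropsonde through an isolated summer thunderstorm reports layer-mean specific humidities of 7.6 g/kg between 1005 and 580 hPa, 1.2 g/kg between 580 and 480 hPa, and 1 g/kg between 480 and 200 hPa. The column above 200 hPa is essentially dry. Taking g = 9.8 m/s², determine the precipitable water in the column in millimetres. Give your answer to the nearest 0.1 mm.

PW ≈ 37.0 mm

Precipitable water is the column-integrated vapour mass per unit area: PW = (1/g) Σ q̄ Δp, with q in kg/kg and Δp in Pa (1 kg/m² of water = 1 mm).
Layer 1005–580 hPa: Δp = 425 hPa = 42500 Pa, q̄ = 0.0076 kg/kg → 0.0076 × 42500 / 9.8 = 32.96 mm
Layer 580–480 hPa: Δp = 100 hPa = 10000 Pa, q̄ = 0.0012 kg/kg → 0.0012 × 10000 / 9.8 = 1.22 mm
Layer 480–200 hPa: Δp = 280 hPa = 28000 Pa, q̄ = 0.001 kg/kg → 0.001 × 28000 / 9.8 = 2.86 mm
PW = 32.96 + 1.22 + 2.86 = 37.04 ≈ 37.0 mm.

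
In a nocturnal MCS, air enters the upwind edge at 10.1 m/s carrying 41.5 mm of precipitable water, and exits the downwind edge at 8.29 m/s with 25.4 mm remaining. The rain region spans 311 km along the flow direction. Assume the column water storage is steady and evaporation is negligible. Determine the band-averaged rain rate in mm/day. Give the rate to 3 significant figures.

R ≈ 57.9 mm/day

Column moisture flux per unit crosswind length is F = V × PW.
Inflow: F_in = 10.1 × 41.5 = 419.15 mm·m/s
Outflow: F_out = 8.29 × 25.4 = 210.566 mm·m/s
Steady-state rate R = (F_in − F_out)/L = (419.15 − 210.566) / 311000 m = 6.707e-04 mm/s.
R = 6.707e-04 × 3600 × 24 = 57.9 mm/day.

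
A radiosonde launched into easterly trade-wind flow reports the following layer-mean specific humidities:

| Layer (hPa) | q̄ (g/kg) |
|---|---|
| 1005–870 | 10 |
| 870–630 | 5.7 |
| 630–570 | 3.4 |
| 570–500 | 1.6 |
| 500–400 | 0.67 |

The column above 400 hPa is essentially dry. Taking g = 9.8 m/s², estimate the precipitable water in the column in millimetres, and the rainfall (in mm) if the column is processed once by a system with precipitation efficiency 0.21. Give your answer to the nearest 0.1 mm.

PW ≈ 31.6 mm; rainfall ≈ 6.6 mm

Precipitable water is the column-integrated vapour mass per unit area: PW = (1/g) Σ q̄ Δp, with q in kg/kg and Δp in Pa (1 kg/m² of water = 1 mm).
Layer 1005–870 hPa: Δp = 135 hPa = 13500 Pa, q̄ = 0.01 kg/kg → 0.01 × 13500 / 9.8 = 13.78 mm
Layer 870–630 hPa: Δp = 240 hPa = 24000 Pa, q̄ = 0.0057 kg/kg → 0.0057 × 24000 / 9.8 = 13.96 mm
Layer 630–570 hPa: Δp = 60 hPa = 6000 Pa, q̄ = 0.0034 kg/kg → 0.0034 × 6000 / 9.8 = 2.08 mm
Layer 570–500 hPa: Δp = 70 hPa = 7000 Pa, q̄ = 0.0016 kg/kg → 0.0016 × 7000 / 9.8 = 1.14 mm
Layer 500–400 hPa: Δp = 100 hPa = 10000 Pa, q̄ = 0.00067 kg/kg → 0.00067 × 10000 / 9.8 = 0.68 mm
PW = 13.78 + 13.96 + 2.08 + 1.14 + 0.68 = 31.64 ≈ 31.6 mm.
Rainfall = ε × PW = 0.21 × 31.6 = 6.6 mm.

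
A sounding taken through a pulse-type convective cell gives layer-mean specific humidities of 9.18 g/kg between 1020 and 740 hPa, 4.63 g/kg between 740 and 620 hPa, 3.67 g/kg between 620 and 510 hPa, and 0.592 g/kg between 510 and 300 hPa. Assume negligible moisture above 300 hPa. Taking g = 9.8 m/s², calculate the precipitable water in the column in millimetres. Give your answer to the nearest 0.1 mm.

PW ≈ 37.3 mm

Precipitable water is the column-integrated vapour mass per unit area: PW = (1/g) Σ q̄ Δp, with q in kg/kg and Δp in Pa (1 kg/m² of water = 1 mm).
Layer 1020–740 hPa: Δp = 280 hPa = 28000 Pa, q̄ = 0.00918 kg/kg → 0.00918 × 28000 / 9.8 = 26.23 mm
Layer 740–620 hPa: Δp = 120 hPa = 12000 Pa, q̄ = 0.00463 kg/kg → 0.00463 × 12000 / 9.8 = 5.67 mm
Layer 620–510 hPa: Δp = 110 hPa = 11000 Pa, q̄ = 0.00367 kg/kg → 0.00367 × 11000 / 9.8 = 4.12 mm
Layer 510–300 hPa: Δp = 210 hPa = 21000 Pa, q̄ = 0.000592 kg/kg → 0.000592 × 21000 / 9.8 = 1.27 mm
PW = 26.23 + 5.67 + 4.12 + 1.27 = 37.29 ≈ 37.3 mm.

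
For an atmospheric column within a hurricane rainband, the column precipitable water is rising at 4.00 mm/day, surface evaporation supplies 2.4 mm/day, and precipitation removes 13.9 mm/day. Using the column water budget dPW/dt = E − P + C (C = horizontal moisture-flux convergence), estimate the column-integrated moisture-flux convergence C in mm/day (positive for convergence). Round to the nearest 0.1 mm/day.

dPW/dt = +4.00 mm/day.
C = dPW/dt − E + P = (+4.00) − 2.4 + 13.9 = 15.5 mm/day.

C ≈ 15.5 mm/day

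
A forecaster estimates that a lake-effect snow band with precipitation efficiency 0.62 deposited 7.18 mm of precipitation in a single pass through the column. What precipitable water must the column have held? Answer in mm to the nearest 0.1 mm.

PW ≈ 11.6 mm

PW = precipitation / ε = 7.18 / 0.62 = 11.6 mm.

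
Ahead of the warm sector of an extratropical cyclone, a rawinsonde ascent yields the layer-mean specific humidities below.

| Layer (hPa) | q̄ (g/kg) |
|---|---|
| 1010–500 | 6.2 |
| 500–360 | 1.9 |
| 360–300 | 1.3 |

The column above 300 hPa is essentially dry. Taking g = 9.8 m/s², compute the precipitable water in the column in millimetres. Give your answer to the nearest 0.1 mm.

PW ≈ 35.8 mm

Precipitable water is the column-integrated vapour mass per unit area: PW = (1/g) Σ q̄ Δp, with q in kg/kg and Δp in Pa (1 kg/m² of water = 1 mm).
Layer 1010–500 hPa: Δp = 510 hPa = 51000 Pa, q̄ = 0.0062 kg/kg → 0.0062 × 51000 / 9.8 = 32.27 mm
Layer 500–360 hPa: Δp = 140 hPa = 14000 Pa, q̄ = 0.0019 kg/kg → 0.0019 × 14000 / 9.8 = 2.71 mm
Layer 360–300 hPa: Δp = 60 hPa = 6000 Pa, q̄ = 0.0013 kg/kg → 0.0013 × 6000 / 9.8 = 0.80 mm
PW = 32.27 + 2.71 + 0.80 = 35.78 ≈ 35.8 mm.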